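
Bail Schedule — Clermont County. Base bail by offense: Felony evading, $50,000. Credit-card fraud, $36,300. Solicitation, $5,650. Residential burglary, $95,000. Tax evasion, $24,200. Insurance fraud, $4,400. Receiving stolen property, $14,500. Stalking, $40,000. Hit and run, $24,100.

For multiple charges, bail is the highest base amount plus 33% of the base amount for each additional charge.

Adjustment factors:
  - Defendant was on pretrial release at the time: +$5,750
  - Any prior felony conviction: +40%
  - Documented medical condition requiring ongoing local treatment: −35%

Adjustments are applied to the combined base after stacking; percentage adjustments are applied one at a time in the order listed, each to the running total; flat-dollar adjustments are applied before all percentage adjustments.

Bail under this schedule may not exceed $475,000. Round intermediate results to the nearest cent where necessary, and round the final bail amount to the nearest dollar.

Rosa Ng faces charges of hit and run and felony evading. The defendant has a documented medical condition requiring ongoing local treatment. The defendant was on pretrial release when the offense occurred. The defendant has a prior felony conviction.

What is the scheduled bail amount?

$57,970

Base amounts from the schedule: hit and run $24,100; felony evading $50,000.
Stacking rule: highest base plus 33% of each additional charge. Highest is felony evading at $50,000. Additional: $24,100 × 33% = $7,953. Combined base = $50,000 + $7,953 = $57,953.
Defendant was on pretrial release at the time (+$5,750 flat): $57,953 + $5,750 = $63,703.
Any prior felony conviction (+40%): $63,703 × 1.4 = $89,184.20.
Documented medical condition requiring ongoing local treatment (−35%): $89,184.20 × 0.65 = $57,969.73.
$57,969.73 is within the $475,000 maximum.
Rounded to the nearest dollar: $57,970.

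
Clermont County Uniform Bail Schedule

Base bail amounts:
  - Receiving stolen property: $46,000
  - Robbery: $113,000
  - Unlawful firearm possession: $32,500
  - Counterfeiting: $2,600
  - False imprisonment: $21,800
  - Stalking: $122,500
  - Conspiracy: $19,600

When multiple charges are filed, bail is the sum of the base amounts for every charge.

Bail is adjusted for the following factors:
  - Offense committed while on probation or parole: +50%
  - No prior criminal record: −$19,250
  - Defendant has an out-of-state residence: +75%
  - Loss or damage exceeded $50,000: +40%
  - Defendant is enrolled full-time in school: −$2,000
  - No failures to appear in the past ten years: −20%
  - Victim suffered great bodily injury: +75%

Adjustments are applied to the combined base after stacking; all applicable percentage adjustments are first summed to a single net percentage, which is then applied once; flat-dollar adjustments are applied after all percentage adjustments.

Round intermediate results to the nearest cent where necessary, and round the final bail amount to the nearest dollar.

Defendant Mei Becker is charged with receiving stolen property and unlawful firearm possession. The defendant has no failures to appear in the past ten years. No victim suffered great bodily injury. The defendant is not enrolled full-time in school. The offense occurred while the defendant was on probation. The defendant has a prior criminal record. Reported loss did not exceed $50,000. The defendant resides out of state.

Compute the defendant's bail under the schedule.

$160,925

Base amounts from the schedule: receiving stolen property $46,000; unlawful firearm possession $32,500.
Stacking rule: sum of all bases. $46,000 + $32,500 = $78,500.
Net percentage adjustment: +50% +75% −20% = +105%. $78,500 × 2.05 = $160,925.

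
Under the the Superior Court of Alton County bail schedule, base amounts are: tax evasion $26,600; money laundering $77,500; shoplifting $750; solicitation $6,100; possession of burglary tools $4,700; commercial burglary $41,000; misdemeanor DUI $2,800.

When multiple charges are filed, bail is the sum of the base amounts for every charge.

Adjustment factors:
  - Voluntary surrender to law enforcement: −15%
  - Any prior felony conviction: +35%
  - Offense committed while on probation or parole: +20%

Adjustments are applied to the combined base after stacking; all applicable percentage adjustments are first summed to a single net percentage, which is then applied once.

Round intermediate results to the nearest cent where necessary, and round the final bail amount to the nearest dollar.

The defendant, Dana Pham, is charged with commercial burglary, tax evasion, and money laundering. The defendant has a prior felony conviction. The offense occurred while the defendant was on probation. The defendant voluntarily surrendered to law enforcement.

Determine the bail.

Base amounts from the schedule: commercial burglary $41,000; tax evasion $26,600; money laundering $77,500.
Stacking rule: sum of all bases. $41,000 + $26,600 + $77,500 = $145,100.
Net percentage adjustment: −15% +35% +20% = +40%. $145,100 × 1.4 = $203,140.

$203,140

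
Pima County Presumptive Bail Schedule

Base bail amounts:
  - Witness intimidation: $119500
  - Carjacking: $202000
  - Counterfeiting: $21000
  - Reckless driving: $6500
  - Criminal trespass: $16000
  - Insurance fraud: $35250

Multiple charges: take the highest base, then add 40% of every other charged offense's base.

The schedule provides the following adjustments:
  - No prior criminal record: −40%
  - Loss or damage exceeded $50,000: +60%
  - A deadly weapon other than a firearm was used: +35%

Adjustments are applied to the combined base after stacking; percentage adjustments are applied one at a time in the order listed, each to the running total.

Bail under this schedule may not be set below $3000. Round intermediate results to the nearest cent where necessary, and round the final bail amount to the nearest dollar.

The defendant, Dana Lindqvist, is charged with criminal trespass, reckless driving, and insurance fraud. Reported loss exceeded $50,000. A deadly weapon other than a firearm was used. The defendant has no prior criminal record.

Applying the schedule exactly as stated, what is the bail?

$57348

Base amounts from the schedule: criminal trespass $16000; reckless driving $6500; insurance fraud $35250.
Stacking rule: highest base plus 40% of each additional charge. Highest is insurance fraud at $35250. Additional: $16000 × 40% = $6400; $6500 × 40% = $2600. Combined base = $35250 + $9000 = $44250.
No prior criminal record (−40%): $44250 × 0.6 = $26550.
Loss or damage exceeded $50,000 (+60%): $26550 × 1.6 = $42480.
A deadly weapon other than a firearm was used (+35%): $42480 × 1.35 = $57348.
$57348 is at or above the $3000 minimum.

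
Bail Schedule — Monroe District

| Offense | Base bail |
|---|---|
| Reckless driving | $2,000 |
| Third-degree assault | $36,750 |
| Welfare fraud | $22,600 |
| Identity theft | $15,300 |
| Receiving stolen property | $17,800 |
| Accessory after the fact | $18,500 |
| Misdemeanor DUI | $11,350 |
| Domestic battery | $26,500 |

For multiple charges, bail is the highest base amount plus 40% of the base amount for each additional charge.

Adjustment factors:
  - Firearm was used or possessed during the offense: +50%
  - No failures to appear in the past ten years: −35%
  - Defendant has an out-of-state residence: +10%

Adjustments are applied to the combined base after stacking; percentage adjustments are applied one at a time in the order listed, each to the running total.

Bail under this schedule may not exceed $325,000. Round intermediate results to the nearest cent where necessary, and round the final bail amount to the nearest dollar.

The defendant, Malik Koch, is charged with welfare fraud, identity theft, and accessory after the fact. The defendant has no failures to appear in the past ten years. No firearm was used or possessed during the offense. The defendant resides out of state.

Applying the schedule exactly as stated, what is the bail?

$25,826

Base amounts from the schedule: welfare fraud $22,600; identity theft $15,300; accessory after the fact $18,500.
Stacking rule: highest base plus 40% of each additional charge. Highest is welfare fraud at $22,600. Additional: $15,300 × 40% = $6,120; $18,500 × 40% = $7,400. Combined base = $22,600 + $13,520 = $36,120.
No failures to appear in the past ten years (−35%): $36,120 × 0.65 = $23,478.
Defendant has an out-of-state residence (+10%): $23,478 × 1.1 = $25,825.80.
$25,825.80 is within the $325,000 maximum.
Rounded to the nearest dollar: $25,826.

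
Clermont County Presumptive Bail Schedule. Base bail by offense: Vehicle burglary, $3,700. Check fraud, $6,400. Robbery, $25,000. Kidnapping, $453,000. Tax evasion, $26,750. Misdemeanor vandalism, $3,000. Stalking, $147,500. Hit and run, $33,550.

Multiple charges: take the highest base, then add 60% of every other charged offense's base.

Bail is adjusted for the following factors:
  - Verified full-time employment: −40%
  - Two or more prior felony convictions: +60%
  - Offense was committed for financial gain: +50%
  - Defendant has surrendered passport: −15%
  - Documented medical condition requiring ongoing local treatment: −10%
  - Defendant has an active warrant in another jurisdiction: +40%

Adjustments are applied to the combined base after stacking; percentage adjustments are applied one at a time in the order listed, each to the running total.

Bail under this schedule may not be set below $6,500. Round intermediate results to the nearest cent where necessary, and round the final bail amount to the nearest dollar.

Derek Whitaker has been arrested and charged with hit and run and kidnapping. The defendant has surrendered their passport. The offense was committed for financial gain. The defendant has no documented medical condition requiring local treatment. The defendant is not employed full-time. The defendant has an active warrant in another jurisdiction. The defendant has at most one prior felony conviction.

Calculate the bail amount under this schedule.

Base amounts from the schedule: hit and run $33,550; kidnapping $453,000.
Stacking rule: highest base plus 60% of each additional charge. Highest is kidnapping at $453,000. Additional: $33,550 × 60% = $20,130. Combined base = $453,000 + $20,130 = $473,130.
Offense was committed for financial gain (+50%): $473,130 × 1.5 = $709,695.
Defendant has surrendered passport (−15%): $709,695 × 0.85 = $603,240.75.
Defendant has an active warrant in another jurisdiction (+40%): $603,240.75 × 1.4 = $844,537.05.
$844,537.05 is at or above the $6,500 minimum.
Rounded to the nearest dollar: $844,537.

$844,537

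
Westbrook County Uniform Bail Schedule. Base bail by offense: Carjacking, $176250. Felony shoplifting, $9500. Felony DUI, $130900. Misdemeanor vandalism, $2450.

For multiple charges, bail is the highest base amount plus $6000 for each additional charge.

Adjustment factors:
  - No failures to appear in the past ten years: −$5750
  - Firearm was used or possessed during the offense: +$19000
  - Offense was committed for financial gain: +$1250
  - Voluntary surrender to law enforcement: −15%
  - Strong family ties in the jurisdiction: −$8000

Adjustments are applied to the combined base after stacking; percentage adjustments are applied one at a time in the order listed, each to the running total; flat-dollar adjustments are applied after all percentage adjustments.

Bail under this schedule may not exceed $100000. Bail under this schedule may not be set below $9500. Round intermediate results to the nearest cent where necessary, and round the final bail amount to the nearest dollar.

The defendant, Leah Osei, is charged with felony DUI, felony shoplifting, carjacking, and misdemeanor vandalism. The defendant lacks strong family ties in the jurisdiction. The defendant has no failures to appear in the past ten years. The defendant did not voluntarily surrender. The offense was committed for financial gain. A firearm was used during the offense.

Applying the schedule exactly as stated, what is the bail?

$100000

Base amounts from the schedule: felony DUI $130900; felony shoplifting $9500; carjacking $176250; misdemeanor vandalism $2450.
Stacking rule: highest base plus $6000 per additional charge. Highest is carjacking at $176250; 3 additional charges → +$18000. Combined base = $194250.
No failures to appear in the past ten years (−$5750 flat): $194250 − $5750 = $188500.
Firearm was used or possessed during the offense (+$19000 flat): $188500 + $19000 = $207500.
Offense was committed for financial gain (+$1250 flat): $207500 + $1250 = $208750.
Result $208750 exceeds the maximum of $100000; bail is capped at $100000.
$100000 is at or above the $9500 minimum.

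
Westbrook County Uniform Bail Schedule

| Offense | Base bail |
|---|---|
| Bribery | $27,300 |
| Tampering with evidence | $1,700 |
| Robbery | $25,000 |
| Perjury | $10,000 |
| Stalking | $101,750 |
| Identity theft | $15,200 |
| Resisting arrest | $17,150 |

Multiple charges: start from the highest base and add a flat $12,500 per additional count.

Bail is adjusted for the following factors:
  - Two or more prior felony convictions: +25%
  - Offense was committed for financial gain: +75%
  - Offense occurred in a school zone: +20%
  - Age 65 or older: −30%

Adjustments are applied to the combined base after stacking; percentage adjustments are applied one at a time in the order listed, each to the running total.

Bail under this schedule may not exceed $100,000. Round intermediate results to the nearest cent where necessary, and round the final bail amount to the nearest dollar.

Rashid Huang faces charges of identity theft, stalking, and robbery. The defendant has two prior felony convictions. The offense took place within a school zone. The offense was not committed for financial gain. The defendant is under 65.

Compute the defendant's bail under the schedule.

$100,000

Base amounts from the schedule: identity theft $15,200; stalking $101,750; robbery $25,000.
Stacking rule: highest base plus $12,500 per additional charge. Highest is stalking at $101,750; 2 additional charges → +$25,000. Combined base = $126,750.
Two or more prior felony convictions (+25%): $126,750 × 1.25 = $158,437.50.
Offense occurred in a school zone (+20%): $158,437.50 × 1.2 = $190,125.
Result $190,125 exceeds the maximum of $100,000; bail is capped at $100,000.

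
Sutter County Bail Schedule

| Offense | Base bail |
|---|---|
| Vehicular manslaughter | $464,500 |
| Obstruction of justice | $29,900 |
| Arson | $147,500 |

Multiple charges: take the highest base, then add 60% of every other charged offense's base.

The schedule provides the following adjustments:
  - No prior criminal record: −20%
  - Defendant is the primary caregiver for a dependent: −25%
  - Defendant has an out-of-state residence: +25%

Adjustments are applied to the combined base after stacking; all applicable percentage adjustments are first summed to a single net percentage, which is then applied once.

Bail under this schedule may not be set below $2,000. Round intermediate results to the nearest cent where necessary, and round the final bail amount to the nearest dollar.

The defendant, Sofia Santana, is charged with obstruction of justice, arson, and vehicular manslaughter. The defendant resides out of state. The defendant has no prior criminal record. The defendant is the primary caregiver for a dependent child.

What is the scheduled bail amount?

Base amounts from the schedule: obstruction of justice $29,900; arson $147,500; vehicular manslaughter $464,500.
Stacking rule: highest base plus 60% of each additional charge. Highest is vehicular manslaughter at $464,500. Additional: $29,900 × 60% = $17,940; $147,500 × 60% = $88,500. Combined base = $464,500 + $106,440 = $570,940.
Net percentage adjustment: −20% −25% +25% = −20%. $570,940 × 0.8 = $456,752.
$456,752 is at or above the $2,000 minimum.

$456,752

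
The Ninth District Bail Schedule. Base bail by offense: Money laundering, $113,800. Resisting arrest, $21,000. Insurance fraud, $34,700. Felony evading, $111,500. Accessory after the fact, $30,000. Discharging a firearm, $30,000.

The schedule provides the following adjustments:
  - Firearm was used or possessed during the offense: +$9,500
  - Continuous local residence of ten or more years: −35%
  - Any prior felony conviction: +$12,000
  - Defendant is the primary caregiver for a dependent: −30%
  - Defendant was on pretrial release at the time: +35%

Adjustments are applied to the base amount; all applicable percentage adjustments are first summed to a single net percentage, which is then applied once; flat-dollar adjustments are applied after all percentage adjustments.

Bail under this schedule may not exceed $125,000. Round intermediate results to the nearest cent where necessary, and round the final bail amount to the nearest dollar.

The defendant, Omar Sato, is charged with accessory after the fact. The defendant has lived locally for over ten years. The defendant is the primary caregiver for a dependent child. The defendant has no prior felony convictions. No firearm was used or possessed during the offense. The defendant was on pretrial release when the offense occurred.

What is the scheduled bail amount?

$21,000

Base amounts from the schedule: accessory after the fact $30,000.
Single charge. Combined base = $30,000.
Net percentage adjustment: −35% −30% +35% = −30%. $30,000 × 0.7 = $21,000.
$21,000 is within the $125,000 maximum.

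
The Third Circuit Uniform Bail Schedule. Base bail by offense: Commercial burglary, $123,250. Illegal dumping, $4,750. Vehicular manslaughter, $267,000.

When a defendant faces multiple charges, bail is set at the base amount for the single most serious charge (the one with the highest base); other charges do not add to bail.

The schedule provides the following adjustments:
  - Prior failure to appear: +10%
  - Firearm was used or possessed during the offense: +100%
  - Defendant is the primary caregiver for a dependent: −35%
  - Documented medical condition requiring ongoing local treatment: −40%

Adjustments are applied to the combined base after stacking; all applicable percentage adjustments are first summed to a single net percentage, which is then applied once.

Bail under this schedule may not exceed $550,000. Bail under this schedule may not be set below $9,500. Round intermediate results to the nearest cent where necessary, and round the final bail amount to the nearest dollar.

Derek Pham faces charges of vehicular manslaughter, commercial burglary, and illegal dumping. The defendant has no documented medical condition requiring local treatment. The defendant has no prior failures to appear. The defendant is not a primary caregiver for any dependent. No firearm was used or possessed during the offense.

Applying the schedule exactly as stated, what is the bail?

$267,000

Base amounts from the schedule: vehicular manslaughter $267,000; commercial burglary $123,250; illegal dumping $4,750.
Stacking rule: use the highest base only. Highest is vehicular manslaughter at $267,000. Combined base = $267,000.
No adjustment factors apply to this defendant.
$267,000 is within the $550,000 maximum.
$267,000 is at or above the $9,500 minimum.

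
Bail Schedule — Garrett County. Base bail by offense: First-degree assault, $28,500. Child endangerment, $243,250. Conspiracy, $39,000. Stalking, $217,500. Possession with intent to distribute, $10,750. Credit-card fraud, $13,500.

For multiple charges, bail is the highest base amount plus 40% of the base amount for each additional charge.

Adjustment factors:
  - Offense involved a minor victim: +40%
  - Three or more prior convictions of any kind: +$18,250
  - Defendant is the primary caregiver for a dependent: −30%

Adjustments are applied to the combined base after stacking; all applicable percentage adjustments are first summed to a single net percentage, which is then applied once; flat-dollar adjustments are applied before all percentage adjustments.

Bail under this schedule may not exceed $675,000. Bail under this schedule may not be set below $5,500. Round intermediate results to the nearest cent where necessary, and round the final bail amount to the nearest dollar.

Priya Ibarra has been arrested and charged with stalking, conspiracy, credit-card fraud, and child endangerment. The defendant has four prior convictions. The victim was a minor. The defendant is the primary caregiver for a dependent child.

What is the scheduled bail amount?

$406,450

Base amounts from the schedule: stalking $217,500; conspiracy $39,000; credit-card fraud $13,500; child endangerment $243,250.
Stacking rule: highest base plus 40% of each additional charge. Highest is child endangerment at $243,250. Additional: $217,500 × 40% = $87,000; $39,000 × 40% = $15,600; $13,500 × 40% = $5,400. Combined base = $243,250 + $108,000 = $351,250.
Three or more prior convictions of any kind (+$18,250 flat): $351,250 + $18,250 = $369,500.
Net percentage adjustment: +40% −30% = +10%. $369,500 × 1.1 = $406,450.
$406,450 is within the $675,000 maximum.
$406,450 is at or above the $5,500 minimum.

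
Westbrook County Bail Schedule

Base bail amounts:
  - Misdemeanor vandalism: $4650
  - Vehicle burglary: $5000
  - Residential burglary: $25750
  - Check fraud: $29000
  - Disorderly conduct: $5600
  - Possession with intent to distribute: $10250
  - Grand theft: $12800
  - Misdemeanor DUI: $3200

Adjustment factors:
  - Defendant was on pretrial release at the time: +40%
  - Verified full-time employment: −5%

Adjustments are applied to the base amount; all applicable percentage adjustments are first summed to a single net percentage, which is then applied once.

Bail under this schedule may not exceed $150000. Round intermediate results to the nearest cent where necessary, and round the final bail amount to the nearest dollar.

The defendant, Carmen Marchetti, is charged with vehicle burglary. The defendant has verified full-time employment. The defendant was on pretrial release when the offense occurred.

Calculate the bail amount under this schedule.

Base amounts from the schedule: vehicle burglary $5000.
Single charge. Combined base = $5000.
Net percentage adjustment: +40% −5% = +35%. $5000 × 1.35 = $6750.
$6750 is within the $150000 maximum.

$6750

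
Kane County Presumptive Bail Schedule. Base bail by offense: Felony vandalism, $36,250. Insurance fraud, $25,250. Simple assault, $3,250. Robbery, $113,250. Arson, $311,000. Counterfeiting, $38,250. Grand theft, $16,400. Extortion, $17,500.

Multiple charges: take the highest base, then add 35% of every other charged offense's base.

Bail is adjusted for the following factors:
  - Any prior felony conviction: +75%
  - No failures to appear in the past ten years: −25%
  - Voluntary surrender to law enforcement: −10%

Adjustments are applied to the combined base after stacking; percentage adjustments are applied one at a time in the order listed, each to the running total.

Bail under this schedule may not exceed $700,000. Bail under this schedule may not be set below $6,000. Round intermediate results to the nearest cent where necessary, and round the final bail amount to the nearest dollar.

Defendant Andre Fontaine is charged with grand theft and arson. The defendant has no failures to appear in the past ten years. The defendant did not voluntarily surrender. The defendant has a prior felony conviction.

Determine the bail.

$415,721

Base amounts from the schedule: grand theft $16,400; arson $311,000.
Stacking rule: highest base plus 35% of each additional charge. Highest is arson at $311,000. Additional: $16,400 × 35% = $5,740. Combined base = $311,000 + $5,740 = $316,740.
Any prior felony conviction (+75%): $316,740 × 1.75 = $554,295.
No failures to appear in the past ten years (−25%): $554,295 × 0.75 = $415,721.25.
$415,721.25 is within the $700,000 maximum.
$415,721.25 is at or above the $6,000 minimum.
Rounded to the nearest dollar: $415,721.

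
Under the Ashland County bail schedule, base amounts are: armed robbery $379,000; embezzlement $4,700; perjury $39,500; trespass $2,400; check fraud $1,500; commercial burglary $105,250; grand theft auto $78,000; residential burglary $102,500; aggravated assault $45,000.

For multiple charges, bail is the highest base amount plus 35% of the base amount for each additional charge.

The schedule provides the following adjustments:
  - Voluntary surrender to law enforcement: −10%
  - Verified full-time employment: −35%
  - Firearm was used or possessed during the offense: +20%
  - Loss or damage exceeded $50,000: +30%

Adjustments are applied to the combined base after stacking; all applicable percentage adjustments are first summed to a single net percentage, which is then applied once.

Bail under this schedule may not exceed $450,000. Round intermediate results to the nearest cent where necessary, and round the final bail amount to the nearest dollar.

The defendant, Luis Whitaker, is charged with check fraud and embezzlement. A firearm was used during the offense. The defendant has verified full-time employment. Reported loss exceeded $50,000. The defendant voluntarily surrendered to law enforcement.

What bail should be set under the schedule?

Base amounts from the schedule: check fraud $1,500; embezzlement $4,700.
Stacking rule: highest base plus 35% of each additional charge. Highest is embezzlement at $4,700. Additional: $1,500 × 35% = $525. Combined base = $4,700 + $525 = $5,225.
Net percentage adjustment: −10% −35% +20% +30% = +5%. $5,225 × 1.05 = $5,486.25.
$5,486.25 is within the $450,000 maximum.
Rounded to the nearest dollar: $5,486.

$5,486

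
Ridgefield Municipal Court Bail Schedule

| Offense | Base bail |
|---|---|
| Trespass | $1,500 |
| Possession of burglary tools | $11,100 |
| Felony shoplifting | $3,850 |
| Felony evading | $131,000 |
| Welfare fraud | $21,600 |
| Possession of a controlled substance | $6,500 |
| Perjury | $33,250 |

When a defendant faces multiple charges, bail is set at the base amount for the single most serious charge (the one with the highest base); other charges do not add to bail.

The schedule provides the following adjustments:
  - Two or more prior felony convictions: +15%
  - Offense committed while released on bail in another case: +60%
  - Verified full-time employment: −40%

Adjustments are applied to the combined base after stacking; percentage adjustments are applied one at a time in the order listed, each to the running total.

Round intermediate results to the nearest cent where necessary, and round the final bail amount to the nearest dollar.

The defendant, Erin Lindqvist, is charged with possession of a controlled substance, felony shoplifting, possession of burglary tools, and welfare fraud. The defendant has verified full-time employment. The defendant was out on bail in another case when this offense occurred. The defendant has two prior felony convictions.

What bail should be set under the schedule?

$23,846

Base amounts from the schedule: possession of a controlled substance $6,500; felony shoplifting $3,850; possession of burglary tools $11,100; welfare fraud $21,600.
Stacking rule: use the highest base only. Highest is welfare fraud at $21,600. Combined base = $21,600.
Two or more prior felony convictions (+15%): $21,600 × 1.15 = $24,840.
Offense committed while released on bail in another case (+60%): $24,840 × 1.6 = $39,744.
Verified full-time employment (−40%): $39,744 × 0.6 = $23,846.40.
Rounded to the nearest dollar: $23,846.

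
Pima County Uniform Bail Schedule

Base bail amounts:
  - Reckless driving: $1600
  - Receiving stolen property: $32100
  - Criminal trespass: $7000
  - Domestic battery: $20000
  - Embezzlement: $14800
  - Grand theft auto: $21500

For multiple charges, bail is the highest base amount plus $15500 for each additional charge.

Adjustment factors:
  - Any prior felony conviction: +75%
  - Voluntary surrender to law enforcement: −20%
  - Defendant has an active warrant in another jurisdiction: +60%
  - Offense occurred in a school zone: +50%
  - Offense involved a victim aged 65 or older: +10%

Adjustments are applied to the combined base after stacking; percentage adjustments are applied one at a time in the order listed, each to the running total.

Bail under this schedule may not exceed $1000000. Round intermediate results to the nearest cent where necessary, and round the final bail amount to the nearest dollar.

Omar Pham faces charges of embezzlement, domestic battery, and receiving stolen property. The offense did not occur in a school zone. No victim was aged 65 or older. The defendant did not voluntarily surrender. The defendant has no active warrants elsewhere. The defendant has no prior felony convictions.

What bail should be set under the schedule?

Base amounts from the schedule: embezzlement $14800; domestic battery $20000; receiving stolen property $32100.
Stacking rule: highest base plus $15500 per additional charge. Highest is receiving stolen property at $32100; 2 additional charges → +$31000. Combined base = $63100.
No adjustment factors apply to this defendant.
$63100 is within the $1000000 maximum.

$63100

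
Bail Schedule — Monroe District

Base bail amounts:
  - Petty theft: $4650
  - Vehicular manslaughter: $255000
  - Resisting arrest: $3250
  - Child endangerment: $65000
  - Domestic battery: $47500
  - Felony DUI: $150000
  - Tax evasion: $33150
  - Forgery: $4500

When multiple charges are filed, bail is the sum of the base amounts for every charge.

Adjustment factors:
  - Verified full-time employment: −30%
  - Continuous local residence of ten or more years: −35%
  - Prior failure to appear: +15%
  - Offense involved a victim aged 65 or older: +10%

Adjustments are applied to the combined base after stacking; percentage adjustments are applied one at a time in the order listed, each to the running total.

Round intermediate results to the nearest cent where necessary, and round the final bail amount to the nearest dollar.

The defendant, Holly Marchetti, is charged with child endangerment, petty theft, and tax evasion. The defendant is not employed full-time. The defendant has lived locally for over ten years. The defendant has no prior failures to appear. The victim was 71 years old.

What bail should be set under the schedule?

Base amounts from the schedule: child endangerment $65000; petty theft $4650; tax evasion $33150.
Stacking rule: sum of all bases. $65000 + $4650 + $33150 = $102800.
Continuous local residence of ten or more years (−35%): $102800 × 0.65 = $66820.
Offense involved a victim aged 65 or older (+10%): $66820 × 1.1 = $73502.

$73502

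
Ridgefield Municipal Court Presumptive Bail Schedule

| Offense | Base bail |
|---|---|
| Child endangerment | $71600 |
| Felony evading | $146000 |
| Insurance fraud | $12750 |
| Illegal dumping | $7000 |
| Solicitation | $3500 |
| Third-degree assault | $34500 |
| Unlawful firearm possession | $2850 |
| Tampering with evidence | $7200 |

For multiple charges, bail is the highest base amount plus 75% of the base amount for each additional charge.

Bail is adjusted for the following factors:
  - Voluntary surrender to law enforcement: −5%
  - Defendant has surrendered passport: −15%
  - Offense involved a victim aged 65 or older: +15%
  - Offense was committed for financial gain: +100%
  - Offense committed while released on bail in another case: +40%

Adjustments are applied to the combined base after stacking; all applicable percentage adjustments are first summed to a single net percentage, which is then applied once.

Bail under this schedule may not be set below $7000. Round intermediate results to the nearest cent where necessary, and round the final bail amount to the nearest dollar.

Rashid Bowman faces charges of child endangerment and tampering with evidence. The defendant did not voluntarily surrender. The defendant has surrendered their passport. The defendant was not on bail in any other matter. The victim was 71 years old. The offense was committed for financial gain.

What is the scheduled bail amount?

Base amounts from the schedule: child endangerment $71600; tampering with evidence $7200.
Stacking rule: highest base plus 75% of each additional charge. Highest is child endangerment at $71600. Additional: $7200 × 75% = $5400. Combined base = $71600 + $5400 = $77000.
Net percentage adjustment: −15% +15% +100% = +100%. $77000 × 2 = $154000.
$154000 is at or above the $7000 minimum.

$154000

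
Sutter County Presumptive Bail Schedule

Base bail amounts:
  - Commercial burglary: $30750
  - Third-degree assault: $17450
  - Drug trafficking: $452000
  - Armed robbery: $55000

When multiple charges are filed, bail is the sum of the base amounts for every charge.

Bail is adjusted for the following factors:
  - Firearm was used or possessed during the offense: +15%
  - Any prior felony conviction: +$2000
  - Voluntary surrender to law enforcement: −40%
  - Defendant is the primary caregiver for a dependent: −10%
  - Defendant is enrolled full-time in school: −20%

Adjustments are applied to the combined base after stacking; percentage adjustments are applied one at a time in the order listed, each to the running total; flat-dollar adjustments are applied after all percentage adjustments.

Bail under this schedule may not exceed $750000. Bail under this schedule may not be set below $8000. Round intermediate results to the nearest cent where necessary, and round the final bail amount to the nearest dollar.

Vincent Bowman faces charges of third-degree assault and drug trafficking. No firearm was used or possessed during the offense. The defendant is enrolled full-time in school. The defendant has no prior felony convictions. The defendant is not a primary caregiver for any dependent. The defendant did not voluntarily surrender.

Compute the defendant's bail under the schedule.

Base amounts from the schedule: third-degree assault $17450; drug trafficking $452000.
Stacking rule: sum of all bases. $17450 + $452000 = $469450.
Defendant is enrolled full-time in school (−20%): $469450 × 0.8 = $375560.
$375560 is within the $750000 maximum.
$375560 is at or above the $8000 minimum.

$375560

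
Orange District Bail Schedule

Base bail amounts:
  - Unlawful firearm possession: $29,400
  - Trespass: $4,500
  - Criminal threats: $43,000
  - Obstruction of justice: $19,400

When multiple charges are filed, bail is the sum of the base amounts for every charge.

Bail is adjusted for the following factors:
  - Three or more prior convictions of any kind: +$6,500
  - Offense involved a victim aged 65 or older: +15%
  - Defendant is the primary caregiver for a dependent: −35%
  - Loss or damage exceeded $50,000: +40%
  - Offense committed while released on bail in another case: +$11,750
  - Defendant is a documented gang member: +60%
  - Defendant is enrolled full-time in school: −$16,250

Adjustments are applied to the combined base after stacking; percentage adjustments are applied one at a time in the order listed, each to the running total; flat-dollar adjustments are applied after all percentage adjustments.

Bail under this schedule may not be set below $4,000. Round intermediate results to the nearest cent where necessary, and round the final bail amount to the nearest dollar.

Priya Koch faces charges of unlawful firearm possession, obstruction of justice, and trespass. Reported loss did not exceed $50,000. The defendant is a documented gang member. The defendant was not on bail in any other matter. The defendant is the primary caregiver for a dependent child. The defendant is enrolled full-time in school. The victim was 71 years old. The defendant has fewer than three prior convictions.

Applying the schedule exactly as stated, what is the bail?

Base amounts from the schedule: unlawful firearm possession $29,400; obstruction of justice $19,400; trespass $4,500.
Stacking rule: sum of all bases. $29,400 + $19,400 + $4,500 = $53,300.
Offense involved a victim aged 65 or older (+15%): $53,300 × 1.15 = $61,295.
Defendant is the primary caregiver for a dependent (−35%): $61,295 × 0.65 = $39,841.75.
Defendant is a documented gang member (+60%): $39,841.75 × 1.6 = $63,746.80.
Defendant is enrolled full-time in school (−$16,250 flat): $63,746.80 − $16,250 = $47,496.80.
$47,496.80 is at or above the $4,000 minimum.
Rounded to the nearest dollar: $47,497.

$47,497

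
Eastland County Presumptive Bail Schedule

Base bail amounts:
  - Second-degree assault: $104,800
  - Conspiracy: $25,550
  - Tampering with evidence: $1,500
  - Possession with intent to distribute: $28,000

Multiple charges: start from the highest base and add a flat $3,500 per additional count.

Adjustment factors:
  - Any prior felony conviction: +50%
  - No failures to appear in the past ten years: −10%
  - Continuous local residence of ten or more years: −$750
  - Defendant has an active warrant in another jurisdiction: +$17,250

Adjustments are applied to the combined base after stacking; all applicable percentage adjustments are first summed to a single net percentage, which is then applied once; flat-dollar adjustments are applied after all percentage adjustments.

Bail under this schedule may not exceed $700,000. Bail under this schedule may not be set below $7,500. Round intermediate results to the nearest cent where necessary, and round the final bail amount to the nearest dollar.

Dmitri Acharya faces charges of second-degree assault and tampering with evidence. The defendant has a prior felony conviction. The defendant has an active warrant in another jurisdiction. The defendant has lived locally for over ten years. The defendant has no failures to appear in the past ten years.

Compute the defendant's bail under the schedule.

$168,120

Base amounts from the schedule: second-degree assault $104,800; tampering with evidence $1,500.
Stacking rule: highest base plus $3,500 per additional charge. Highest is second-degree assault at $104,800; 1 additional charge → +$3,500. Combined base = $108,300.
Net percentage adjustment: +50% −10% = +40%. $108,300 × 1.4 = $151,620.
Continuous local residence of ten or more years (−$750 flat): $151,620 − $750 = $150,870.
Defendant has an active warrant in another jurisdiction (+$17,250 flat): $150,870 + $17,250 = $168,120.
$168,120 is within the $700,000 maximum.
$168,120 is at or above the $7,500 minimum.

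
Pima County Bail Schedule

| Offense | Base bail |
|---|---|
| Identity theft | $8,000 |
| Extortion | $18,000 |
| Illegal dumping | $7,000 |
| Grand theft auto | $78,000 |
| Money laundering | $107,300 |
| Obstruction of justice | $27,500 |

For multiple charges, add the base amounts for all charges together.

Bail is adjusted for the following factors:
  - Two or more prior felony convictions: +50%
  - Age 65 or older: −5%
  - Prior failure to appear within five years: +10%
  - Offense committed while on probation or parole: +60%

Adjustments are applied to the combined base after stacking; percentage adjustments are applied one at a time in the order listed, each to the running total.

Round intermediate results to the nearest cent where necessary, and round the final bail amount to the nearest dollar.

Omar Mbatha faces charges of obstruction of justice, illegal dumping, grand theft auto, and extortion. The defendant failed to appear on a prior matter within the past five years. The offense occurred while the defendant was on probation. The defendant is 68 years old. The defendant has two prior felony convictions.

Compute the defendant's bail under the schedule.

Base amounts from the schedule: obstruction of justice $27,500; illegal dumping $7,000; grand theft auto $78,000; extortion $18,000.
Stacking rule: sum of all bases. $27,500 + $7,000 + $78,000 + $18,000 = $130,500.
Two or more prior felony convictions (+50%): $130,500 × 1.5 = $195,750.
Age 65 or older (−5%): $195,750 × 0.95 = $185,962.50.
Prior failure to appear within five years (+10%): $185,962.50 × 1.1 = $204,558.75.
Offense committed while on probation or parole (+60%): $204,558.75 × 1.6 = $327,294.

$327,294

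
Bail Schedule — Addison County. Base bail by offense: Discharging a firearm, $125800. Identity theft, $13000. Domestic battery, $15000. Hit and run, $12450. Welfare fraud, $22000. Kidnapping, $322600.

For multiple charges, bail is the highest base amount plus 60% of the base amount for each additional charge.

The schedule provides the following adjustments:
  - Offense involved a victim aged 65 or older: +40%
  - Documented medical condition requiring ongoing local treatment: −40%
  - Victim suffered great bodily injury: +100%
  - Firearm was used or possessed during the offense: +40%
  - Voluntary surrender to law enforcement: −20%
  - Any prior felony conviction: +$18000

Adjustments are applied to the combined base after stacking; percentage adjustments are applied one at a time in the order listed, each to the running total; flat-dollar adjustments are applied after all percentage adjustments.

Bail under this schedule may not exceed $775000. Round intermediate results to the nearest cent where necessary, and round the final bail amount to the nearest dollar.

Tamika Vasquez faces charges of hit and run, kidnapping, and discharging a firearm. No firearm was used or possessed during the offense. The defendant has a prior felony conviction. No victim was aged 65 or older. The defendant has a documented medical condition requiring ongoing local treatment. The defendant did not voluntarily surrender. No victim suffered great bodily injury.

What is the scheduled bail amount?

$261330

Base amounts from the schedule: hit and run $12450; kidnapping $322600; discharging a firearm $125800.
Stacking rule: highest base plus 60% of each additional charge. Highest is kidnapping at $322600. Additional: $12450 × 60% = $7470; $125800 × 60% = $75480. Combined base = $322600 + $82950 = $405550.
Documented medical condition requiring ongoing local treatment (−40%): $405550 × 0.6 = $243330.
Any prior felony conviction (+$18000 flat): $243330 + $18000 = $261330.
$261330 is within the $775000 maximum.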